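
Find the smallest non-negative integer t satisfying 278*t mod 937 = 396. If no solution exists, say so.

507

gcd(278, 937) = 1, so a unique solution mod 937 exists.
278⁻¹ ≡ 846 (mod 937).
t ≡ 846*396 ≡ 507 (mod 937).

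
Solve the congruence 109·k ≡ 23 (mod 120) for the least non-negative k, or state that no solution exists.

107

gcd(109, 120) = 1, so a unique solution mod 120 exists.
109⁻¹ ≡ 109 (mod 120).
k ≡ 109·23 ≡ 107 (mod 120).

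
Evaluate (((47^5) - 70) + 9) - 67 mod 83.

26

(47)^5 ≡ 71 (mod 83)
71 - 70 = 1
1 + 9 = 10
10 - 67 = -57 ≡ 26 (mod 83)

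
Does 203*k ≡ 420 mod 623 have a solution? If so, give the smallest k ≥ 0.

gcd(203, 623) = 7, and 7 | 420, so solutions exist.
Divide through by 7: 29*k ≡ 60 mod 89.
29⁻¹ ≡ 43 (mod 89).
k ≡ 43*60 ≡ 88 (mod 89).
The smallest non-negative solution is k = 88.

88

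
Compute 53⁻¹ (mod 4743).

179

Apply the Euclidean algorithm and back-substitute:
4743 = 89·53 + 26
53 = 2·26 + 1
26 = 26·1 + 0
gcd(53, 4743) = 1, so the inverse exists.
Bézout: 1 = −2·4743 + 179·53.
So 53⁻¹ ≡ 179 (mod 4743).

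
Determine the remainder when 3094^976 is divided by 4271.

4229

Compute successive squares:
976 in binary is 1111010000, i.e. 976 = 512 + 256 + 128 + 64 + 16.
3094^1 ≡ 3094 (mod 4271)
3094^2 ≡ 3094^2 = 9572836 ≡ 1525 (mod 4271)
3094^4 ≡ 1525^2 = 2325625 ≡ 2201 (mod 4271)
3094^8 ≡ 2201^2 = 4844401 ≡ 1087 (mod 4271)
3094^16 ≡ 1087^2 = 1181569 ≡ 2773 (mod 4271)
3094^32 ≡ 2773^2 = 7689529 ≡ 1729 (mod 4271)
3094^64 ≡ 1729^2 = 2989441 ≡ 4012 (mod 4271)
3094^128 ≡ 4012^2 = 16096144 ≡ 3016 (mod 4271)
3094^256 ≡ 3016^2 = 9096256 ≡ 3297 (mod 4271)
3094^512 ≡ 3297^2 = 10870209 ≡ 514 (mod 4271)
3094^976 = 3094^512 × 3094^256 × 3094^128 × 3094^64 × 3094^16 ≡ 514 × 3297 × 3016 × 4012 × 2773 (mod 4271).
Accumulate the product:
514 × 3297 = 1694658 ≡ 3342
3342 × 3016 = 10079472 ≡ 4183
4183 × 4012 = 16782196 ≡ 1437
1437 × 2773 = 3984801 ≡ 4229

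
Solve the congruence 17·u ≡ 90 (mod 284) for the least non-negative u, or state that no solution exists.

22

gcd(17, 284) = 1, so a unique solution mod 284 exists.
17⁻¹ ≡ 117 (mod 284).
u ≡ 117·90 ≡ 22 (mod 284).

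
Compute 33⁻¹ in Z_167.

81

Run the extended Euclidean algorithm:
167 = 5*33 + 2
33 = 16*2 + 1
2 = 2*1 + 0
gcd(33, 167) = 1, so the inverse exists.
Bézout: 1 = −16*167 + 81*33.
So 33⁻¹ ≡ 81 (mod 167).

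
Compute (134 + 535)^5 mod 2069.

134 + 535 = 669
(669)^5 ≡ 782 (mod 2069)

782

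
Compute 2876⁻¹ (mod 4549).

4549 = 1*2876 + 1673
2876 = 1*1673 + 1203
1673 = 1*1203 + 470
1203 = 2*470 + 263
470 = 1*263 + 207
263 = 1*207 + 56
207 = 3*56 + 39
56 = 1*39 + 17
39 = 2*17 + 5
17 = 3*5 + 2
5 = 2*2 + 1
2 = 2*1 + 0
gcd(2876, 4549) = 1, so the inverse exists.
Back-substitute for 1:
1 = 1*5 − 2*2
  = −2*17 + 7*5
  = 7*39 − 16*17
  = −16*56 + 23*39
  = 23*207 − 85*56
  = −85*263 + 108*207
  = 108*470 − 193*263
  = −193*1203 + 494*470
  = 494*1673 − 687*1203
  = −687*2876 + 1181*1673
  = 1181*4549 − 1868*2876
So 2876⁻¹ ≡ −1868 ≡ 2681 (mod 4549).

2681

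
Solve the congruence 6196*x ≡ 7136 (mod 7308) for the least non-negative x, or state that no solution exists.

1676

gcd(6196, 7308) = 4, and 4 | 7136, so solutions exist.
Divide through by 4: 1549*x ≡ 1784 (mod 1827).
1549⁻¹ ≡ 46 (mod 1827).
x ≡ 46*1784 ≡ 1676 (mod 1827).
The smallest non-negative solution is x = 1676.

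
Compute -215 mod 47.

-215 = -5·47 + 20, so -215 ≡ 20 (mod 47).

20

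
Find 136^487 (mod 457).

402

Compute successive squares:
487 in binary is 111100111, i.e. 487 = 256 + 128 + 64 + 32 + 4 + 2 + 1.
136^1 ≡ 136 (mod 457)
136^2 ≡ 136^2 = 18496 ≡ 216 (mod 457)
136^4 ≡ 216^2 = 46656 ≡ 42 (mod 457)
136^8 ≡ 42^2 = 1764 ≡ 393 (mod 457)
136^16 ≡ 393^2 = 154449 ≡ 440 (mod 457)
136^32 ≡ 440^2 = 193600 ≡ 289 (mod 457)
136^64 ≡ 289^2 = 83521 ≡ 347 (mod 457)
136^128 ≡ 347^2 = 120409 ≡ 218 (mod 457)
136^256 ≡ 218^2 = 47524 ≡ 453 (mod 457)
136^487 = 136^256 · 136^128 · 136^64 · 136^32 · 136^4 · 136^2 · 136^1 ≡ 453 · 218 · 347 · 289 · 42 · 216 · 136 (mod 457).
Accumulate the product:
453 · 218 = 98754 ≡ 42
42 · 347 = 14574 ≡ 407
407 · 289 = 117623 ≡ 174
174 · 42 = 7308 ≡ 453
453 · 216 = 97848 ≡ 50
50 · 136 = 6800 ≡ 402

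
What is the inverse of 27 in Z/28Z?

27

By the extended Euclidean algorithm:
28 = 1·27 + 1
27 = 27·1 + 0
gcd(27, 28) = 1, so the inverse exists.
Bézout: 1 = 1·28 − 1·27.
So 27⁻¹ ≡ −1 ≡ 27 (mod 28).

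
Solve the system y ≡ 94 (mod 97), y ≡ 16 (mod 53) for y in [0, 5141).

97⁻¹ mod 53: 97×47 ≡ 1 (mod 53), so 97⁻¹ ≡ 47.
y = 94 + 97×((16 − 94)×47 mod 53) = 94 + 97×44 = 4362.
Check: 4362 mod 97 = 94, 4362 mod 53 = 16. ✓

4362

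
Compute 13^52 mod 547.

178

Using repeated squaring:
13^1 ≡ 13 (mod 547)
13^2 ≡ 13^2 = 169 (mod 547)
13^4 ≡ 169^2 = 28561 ≡ 117 (mod 547)
13^8 ≡ 117^2 = 13689 ≡ 14 (mod 547)
13^16 ≡ 14^2 = 196 (mod 547)
13^32 ≡ 196^2 = 38416 ≡ 126 (mod 547)
13^52 = 13^32 * 13^16 * 13^4 ≡ 126 * 196 * 117 (mod 547).
Accumulate the product:
126 * 196 = 24696 ≡ 81
81 * 117 = 9477 ≡ 178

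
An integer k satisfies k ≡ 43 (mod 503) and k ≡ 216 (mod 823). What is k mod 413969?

324478

503⁻¹ mod 823: 503·18 ≡ 1 (mod 823), so 503⁻¹ ≡ 18.
k = 43 + 503·((216 − 43)·18 mod 823) = 43 + 503·645 = 324478.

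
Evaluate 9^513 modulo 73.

72

Compute successive squares:
513 in binary is 1000000001, i.e. 513 = 512 + 1.
9^1 ≡ 9 (mod 73)
9^2 ≡ 9^2 = 81 ≡ 8 (mod 73)
9^4 ≡ 8^2 = 64 (mod 73)
9^8 ≡ 64^2 = 4096 ≡ 8 (mod 73)
9^16 ≡ 8^2 = 64 (mod 73)
9^32 ≡ 64^2 = 4096 ≡ 8 (mod 73)
9^64 ≡ 8^2 = 64 (mod 73)
9^128 ≡ 64^2 = 4096 ≡ 8 (mod 73)
9^256 ≡ 8^2 = 64 (mod 73)
9^512 ≡ 64^2 = 4096 ≡ 8 (mod 73)
9^513 = 9^512 · 9^1 ≡ 8 · 9 (mod 73).
8 · 9 = 72 ≡ 72 (mod 73).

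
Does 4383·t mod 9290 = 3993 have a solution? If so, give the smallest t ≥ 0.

3371

gcd(4383, 9290) = 1, so a unique solution mod 9290 exists.
4383⁻¹ ≡ 1897 (mod 9290).
t ≡ 1897·3993 ≡ 3371 (mod 9290).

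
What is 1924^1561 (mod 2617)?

Using repeated squaring:
1924^1 ≡ 1924 (mod 2617)
1924^2 ≡ 1924^2 = 3701776 ≡ 1338 (mod 2617)
1924^4 ≡ 1338^2 = 1790244 ≡ 216 (mod 2617)
1924^8 ≡ 216^2 = 46656 ≡ 2167 (mod 2617)
1924^16 ≡ 2167^2 = 4695889 ≡ 991 (mod 2617)
1924^32 ≡ 991^2 = 982081 ≡ 706 (mod 2617)
1924^64 ≡ 706^2 = 498436 ≡ 1206 (mod 2617)
1924^128 ≡ 1206^2 = 1454436 ≡ 2001 (mod 2617)
1924^256 ≡ 2001^2 = 4004001 ≡ 2608 (mod 2617)
1924^512 ≡ 2608^2 = 6801664 ≡ 81 (mod 2617)
1924^1024 ≡ 81^2 = 6561 ≡ 1327 (mod 2617)
1924^1561 = 1924^1024 · 1924^512 · 1924^16 · 1924^8 · 1924^1 ≡ 1327 · 81 · 991 · 2167 · 1924 (mod 2617).
Accumulate the product:
1327 · 81 = 107487 ≡ 190
190 · 991 = 188290 ≡ 2483
2483 · 2167 = 5380661 ≡ 109
109 · 1924 = 209716 ≡ 356

356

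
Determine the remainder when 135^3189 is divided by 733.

293

135^1 ≡ 135 (mod 733)
135^2 ≡ 135^2 = 18225 ≡ 633 (mod 733)
135^4 ≡ 633^2 = 400689 ≡ 471 (mod 733)
135^8 ≡ 471^2 = 221841 ≡ 475 (mod 733)
135^16 ≡ 475^2 = 225625 ≡ 594 (mod 733)
135^32 ≡ 594^2 = 352836 ≡ 263 (mod 733)
135^64 ≡ 263^2 = 69169 ≡ 267 (mod 733)
135^128 ≡ 267^2 = 71289 ≡ 188 (mod 733)
135^256 ≡ 188^2 = 35344 ≡ 160 (mod 733)
135^512 ≡ 160^2 = 25600 ≡ 678 (mod 733)
135^1024 ≡ 678^2 = 459684 ≡ 93 (mod 733)
135^2048 ≡ 93^2 = 8649 ≡ 586 (mod 733)
135^3189 = 135^2048 × 135^1024 × 135^64 × 135^32 × 135^16 × 135^4 × 135^1 ≡ 586 × 93 × 267 × 263 × 594 × 471 × 135 (mod 733).
Accumulate the product:
586 × 93 = 54498 ≡ 256
256 × 267 = 68352 ≡ 183
183 × 263 = 48129 ≡ 484
484 × 594 = 287496 ≡ 160
160 × 471 = 75360 ≡ 594
594 × 135 = 80190 ≡ 293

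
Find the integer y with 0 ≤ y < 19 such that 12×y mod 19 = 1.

19 = 1×12 + 7
12 = 1×7 + 5
7 = 1×5 + 2
5 = 2×2 + 1
2 = 2×1 + 0
gcd(12, 19) = 1, so the inverse exists.
Bézout: 1 = −5×19 + 8×12.
So 12⁻¹ ≡ 8 (mod 19).

8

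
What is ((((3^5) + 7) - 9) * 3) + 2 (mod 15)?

5

(3)^5 ≡ 3 (mod 15)
3 + 7 = 10
10 - 9 = 1
1 * 3 = 3
3 + 2 = 5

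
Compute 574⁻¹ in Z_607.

Apply the Euclidean algorithm and back-substitute:
607 = 1×574 + 33
574 = 17×33 + 13
33 = 2×13 + 7
13 = 1×7 + 6
7 = 1×6 + 1
6 = 6×1 + 0
gcd(574, 607) = 1, so the inverse exists.
Bézout: 1 = 87×607 − 92×574.
So 574⁻¹ ≡ −92 ≡ 515 (mod 607).

515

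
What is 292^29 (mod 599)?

29 in binary is 11101, i.e. 29 = 16 + 8 + 4 + 1.
292^1 ≡ 292 (mod 599)
292^2 ≡ 292^2 = 85264 ≡ 206 (mod 599)
292^4 ≡ 206^2 = 42436 ≡ 506 (mod 599)
292^8 ≡ 506^2 = 256036 ≡ 263 (mod 599)
292^16 ≡ 263^2 = 69169 ≡ 284 (mod 599)
292^29 = 292^16 × 292^8 × 292^4 × 292^1 ≡ 284 × 263 × 506 × 292 (mod 599).
Accumulate the product:
284 × 263 = 74692 ≡ 416
416 × 506 = 210496 ≡ 247
247 × 292 = 72124 ≡ 244

244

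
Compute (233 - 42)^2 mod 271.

233 - 42 = 191
(191)^2 ≡ 167 (mod 271)

167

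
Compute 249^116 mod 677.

613

116 in binary is 1110100, i.e. 116 = 64 + 32 + 16 + 4.
249^1 ≡ 249 (mod 677)
249^2 ≡ 249^2 = 62001 ≡ 394 (mod 677)
249^4 ≡ 394^2 = 155236 ≡ 203 (mod 677)
249^8 ≡ 203^2 = 41209 ≡ 589 (mod 677)
249^16 ≡ 589^2 = 346921 ≡ 297 (mod 677)
249^32 ≡ 297^2 = 88209 ≡ 199 (mod 677)
249^64 ≡ 199^2 = 39601 ≡ 335 (mod 677)
249^116 = 249^64 * 249^32 * 249^16 * 249^4 ≡ 335 * 199 * 297 * 203 (mod 677).
Accumulate the product:
335 * 199 = 66665 ≡ 319
319 * 297 = 94743 ≡ 640
640 * 203 = 129920 ≡ 613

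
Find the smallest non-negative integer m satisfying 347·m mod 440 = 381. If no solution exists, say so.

223

gcd(347, 440) = 1, so a unique solution mod 440 exists.
347⁻¹ ≡ 123 (mod 440).
m ≡ 123·381 ≡ 223 (mod 440).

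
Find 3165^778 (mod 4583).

Compute successive squares:
778 in binary is 1100001010, i.e. 778 = 512 + 256 + 8 + 2.
3165^1 ≡ 3165 (mod 4583)
3165^2 ≡ 3165^2 = 10017225 ≡ 3370 (mod 4583)
3165^4 ≡ 3370^2 = 11356900 ≡ 226 (mod 4583)
3165^8 ≡ 226^2 = 51076 ≡ 663 (mod 4583)
3165^16 ≡ 663^2 = 439569 ≡ 4184 (mod 4583)
3165^32 ≡ 4184^2 = 17505856 ≡ 3379 (mod 4583)
3165^64 ≡ 3379^2 = 11417641 ≡ 1388 (mod 4583)
3165^128 ≡ 1388^2 = 1926544 ≡ 1684 (mod 4583)
3165^256 ≡ 1684^2 = 2835856 ≡ 3562 (mod 4583)
3165^512 ≡ 3562^2 = 12687844 ≡ 2100 (mod 4583)
3165^778 = 3165^512 × 3165^256 × 3165^8 × 3165^2 ≡ 2100 × 3562 × 663 × 3370 (mod 4583).
Accumulate the product:
2100 × 3562 = 7480200 ≡ 744
744 × 663 = 493272 ≡ 2891
2891 × 3370 = 9742670 ≡ 3795

3795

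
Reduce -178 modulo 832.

654

-178 = -1*832 + 654, so -178 ≡ 654 (mod 832).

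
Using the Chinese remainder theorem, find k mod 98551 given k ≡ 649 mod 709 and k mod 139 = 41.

26173

709⁻¹ mod 139: 709·10 ≡ 1 (mod 139), so 709⁻¹ ≡ 10.
k = 649 + 709·((41 − 649)·10 mod 139) = 649 + 709·36 = 26173.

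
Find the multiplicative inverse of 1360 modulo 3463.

Apply the Euclidean algorithm and back-substitute:
3463 = 2·1360 + 743
1360 = 1·743 + 617
743 = 1·617 + 126
617 = 4·126 + 113
126 = 1·113 + 13
113 = 8·13 + 9
13 = 1·9 + 4
9 = 2·4 + 1
4 = 4·1 + 0
gcd(1360, 3463) = 1, so the inverse exists.
Bézout: 1 = −313·3463 + 797·1360.
So 1360⁻¹ ≡ 797 (mod 3463).

797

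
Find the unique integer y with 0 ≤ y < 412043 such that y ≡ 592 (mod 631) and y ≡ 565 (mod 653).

631⁻¹ mod 653: 631×89 ≡ 1 (mod 653), so 631⁻¹ ≡ 89.
y = 592 + 631×((565 − 592)×89 mod 653) = 592 + 631×209 = 132471.

132471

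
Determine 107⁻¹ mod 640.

640 = 5·107 + 105
107 = 1·105 + 2
105 = 52·2 + 1
2 = 2·1 + 0
gcd(107, 640) = 1, so the inverse exists.
Bézout: 1 = 53·640 − 317·107.
So 107⁻¹ ≡ −317 ≡ 323 (mod 640).

323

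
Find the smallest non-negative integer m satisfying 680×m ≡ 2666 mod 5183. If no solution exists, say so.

446

gcd(680, 5183) = 1, so a unique solution mod 5183 exists.
680⁻¹ ≡ 4215 (mod 5183).
m ≡ 4215×2666 ≡ 446 (mod 5183).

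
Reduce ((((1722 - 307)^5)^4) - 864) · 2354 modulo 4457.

1722 - 307 = 1415
(1415)^5 ≡ 3663 (mod 4457)
(3663)^4 ≡ 2529 (mod 4457)
2529 - 864 = 1665
1665 · 2354 = 3919410 ≡ 1707 (mod 4457)

1707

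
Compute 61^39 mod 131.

Compute successive squares:
39 in binary is 100111, i.e. 39 = 32 + 4 + 2 + 1.
61^1 ≡ 61 (mod 131)
61^2 ≡ 61^2 = 3721 ≡ 53 (mod 131)
61^4 ≡ 53^2 = 2809 ≡ 58 (mod 131)
61^8 ≡ 58^2 = 3364 ≡ 89 (mod 131)
61^16 ≡ 89^2 = 7921 ≡ 61 (mod 131)
61^32 ≡ 61^2 = 3721 ≡ 53 (mod 131)
61^39 = 61^32 * 61^4 * 61^2 * 61^1 ≡ 53 * 58 * 53 * 61 (mod 131).
Accumulate the product:
53 * 58 = 3074 ≡ 61
61 * 53 = 3233 ≡ 89
89 * 61 = 5429 ≡ 58

58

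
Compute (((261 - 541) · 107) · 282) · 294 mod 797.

261 - 541 = -280 ≡ 517 (mod 797)
517 · 107 = 55319 ≡ 326 (mod 797)
326 · 282 = 91932 ≡ 277 (mod 797)
277 · 294 = 81438 ≡ 144 (mod 797)

144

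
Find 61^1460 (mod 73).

Using repeated squaring:
1460 in binary is 10110110100, i.e. 1460 = 1024 + 256 + 128 + 32 + 16 + 4.
61^1 ≡ 61 (mod 73)
61^2 ≡ 61^2 = 3721 ≡ 71 (mod 73)
61^4 ≡ 71^2 = 5041 ≡ 4 (mod 73)
61^8 ≡ 4^2 = 16 (mod 73)
61^16 ≡ 16^2 = 256 ≡ 37 (mod 73)
61^32 ≡ 37^2 = 1369 ≡ 55 (mod 73)
61^64 ≡ 55^2 = 3025 ≡ 32 (mod 73)
61^128 ≡ 32^2 = 1024 ≡ 2 (mod 73)
61^256 ≡ 2^2 = 4 (mod 73)
61^512 ≡ 4^2 = 16 (mod 73)
61^1024 ≡ 16^2 = 256 ≡ 37 (mod 73)
61^1460 = 61^1024 * 61^256 * 61^128 * 61^32 * 61^16 * 61^4 ≡ 37 * 4 * 2 * 55 * 37 * 4 (mod 73).
Accumulate the product:
37 * 4 = 148 ≡ 2
2 * 2 = 4
4 * 55 = 220 ≡ 1
1 * 37 = 37
37 * 4 = 148 ≡ 2

2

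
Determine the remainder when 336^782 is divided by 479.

782 in binary is 1100001110, i.e. 782 = 512 + 256 + 8 + 4 + 2.
336^1 ≡ 336 (mod 479)
336^2 ≡ 336^2 = 112896 ≡ 331 (mod 479)
336^4 ≡ 331^2 = 109561 ≡ 349 (mod 479)
336^8 ≡ 349^2 = 121801 ≡ 135 (mod 479)
336^16 ≡ 135^2 = 18225 ≡ 23 (mod 479)
336^32 ≡ 23^2 = 529 ≡ 50 (mod 479)
336^64 ≡ 50^2 = 2500 ≡ 105 (mod 479)
336^128 ≡ 105^2 = 11025 ≡ 8 (mod 479)
336^256 ≡ 8^2 = 64 (mod 479)
336^512 ≡ 64^2 = 4096 ≡ 264 (mod 479)
336^782 = 336^512 × 336^256 × 336^8 × 336^4 × 336^2 ≡ 264 × 64 × 135 × 349 × 331 (mod 479).
Accumulate the product:
264 × 64 = 16896 ≡ 131
131 × 135 = 17685 ≡ 441
441 × 349 = 153909 ≡ 150
150 × 331 = 49650 ≡ 313

313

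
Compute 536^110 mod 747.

Compute successive squares:
536^1 ≡ 536 (mod 747)
536^2 ≡ 536^2 = 287296 ≡ 448 (mod 747)
536^4 ≡ 448^2 = 200704 ≡ 508 (mod 747)
536^8 ≡ 508^2 = 258064 ≡ 349 (mod 747)
536^16 ≡ 349^2 = 121801 ≡ 40 (mod 747)
536^32 ≡ 40^2 = 1600 ≡ 106 (mod 747)
536^64 ≡ 106^2 = 11236 ≡ 31 (mod 747)
536^110 = 536^64 · 536^32 · 536^8 · 536^4 · 536^2 ≡ 31 · 106 · 349 · 508 · 448 (mod 747).
Accumulate the product:
31 · 106 = 3286 ≡ 298
298 · 349 = 104002 ≡ 169
169 · 508 = 85852 ≡ 694
694 · 448 = 310912 ≡ 160

160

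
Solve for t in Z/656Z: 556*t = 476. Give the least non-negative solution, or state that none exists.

gcd(556, 656) = 4, and 4 | 476, so solutions exist.
Divide through by 4: 139*t ≡ 119 mod 164.
139⁻¹ ≡ 59 (mod 164).
t ≡ 59*119 ≡ 133 (mod 164).
The smallest non-negative solution is t = 133.

133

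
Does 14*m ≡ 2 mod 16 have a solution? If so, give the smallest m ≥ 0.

gcd(14, 16) = 2, and 2 | 2, so solutions exist.
Divide through by 2: 7*m mod 8 = 1.
7⁻¹ ≡ 7 (mod 8).
m ≡ 7*1 ≡ 7 (mod 8).
The smallest non-negative solution is m = 7.

7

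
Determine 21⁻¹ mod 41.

Apply the Euclidean algorithm and back-substitute:
41 = 1×21 + 20
21 = 1×20 + 1
20 = 20×1 + 0
gcd(21, 41) = 1, so the inverse exists.
Bézout: 1 = −1×41 + 2×21.
So 21⁻¹ ≡ 2 (mod 41).

2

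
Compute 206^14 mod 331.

14 in binary is 1110, i.e. 14 = 8 + 4 + 2.
206^1 ≡ 206 (mod 331)
206^2 ≡ 206^2 = 42436 ≡ 68 (mod 331)
206^4 ≡ 68^2 = 4624 ≡ 321 (mod 331)
206^8 ≡ 321^2 = 103041 ≡ 100 (mod 331)
206^14 = 206^8 * 206^4 * 206^2 ≡ 100 * 321 * 68 (mod 331).
Accumulate the product:
100 * 321 = 32100 ≡ 324
324 * 68 = 22032 ≡ 186

186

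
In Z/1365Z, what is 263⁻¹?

737

1365 = 5*263 + 50
263 = 5*50 + 13
50 = 3*13 + 11
13 = 1*11 + 2
11 = 5*2 + 1
2 = 2*1 + 0
gcd(263, 1365) = 1, so the inverse exists.
Back-substitute for 1:
1 = 1*11 − 5*2
  = −5*13 + 6*11
  = 6*50 − 23*13
  = −23*263 + 121*50
  = 121*1365 − 628*263
So 263⁻¹ ≡ −628 ≡ 737 (mod 1365).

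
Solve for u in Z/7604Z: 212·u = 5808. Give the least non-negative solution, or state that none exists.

135

gcd(212, 7604) = 4, and 4 | 5808, so solutions exist.
Divide through by 4: 53·u ≡ 1452 mod 1901.
53⁻¹ ≡ 1363 (mod 1901).
u ≡ 1363·1452 ≡ 135 (mod 1901).
The smallest non-negative solution is u = 135.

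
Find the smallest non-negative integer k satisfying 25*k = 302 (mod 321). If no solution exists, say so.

gcd(25, 321) = 1, so a unique solution mod 321 exists.
25⁻¹ ≡ 244 (mod 321).
k ≡ 244*302 ≡ 179 (mod 321).

179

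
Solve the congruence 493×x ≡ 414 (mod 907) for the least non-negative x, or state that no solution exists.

gcd(493, 907) = 1, so a unique solution mod 907 exists.
493⁻¹ ≡ 620 (mod 907).
x ≡ 620×414 ≡ 906 (mod 907).

906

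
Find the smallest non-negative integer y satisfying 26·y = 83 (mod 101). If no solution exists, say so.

gcd(26, 101) = 1, so a unique solution mod 101 exists.
26⁻¹ ≡ 35 (mod 101).
y ≡ 35·83 ≡ 77 (mod 101).

77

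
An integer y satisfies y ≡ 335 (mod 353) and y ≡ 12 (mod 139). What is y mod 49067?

19750

353⁻¹ mod 139: 353×76 ≡ 1 (mod 139), so 353⁻¹ ≡ 76.
y = 335 + 353×((12 − 335)×76 mod 139) = 335 + 353×55 = 19750.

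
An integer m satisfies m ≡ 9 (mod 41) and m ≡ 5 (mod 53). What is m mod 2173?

41⁻¹ mod 53: 41·22 ≡ 1 (mod 53), so 41⁻¹ ≡ 22.
m = 9 + 41·((5 − 9)·22 mod 53) = 9 + 41·18 = 747.

747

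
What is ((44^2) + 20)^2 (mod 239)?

24

(44)^2 ≡ 24 (mod 239)
24 + 20 = 44
(44)^2 ≡ 24 (mod 239)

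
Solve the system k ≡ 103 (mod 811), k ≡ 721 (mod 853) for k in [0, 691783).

185822

811⁻¹ mod 853: 811*264 ≡ 1 (mod 853), so 811⁻¹ ≡ 264.
k = 103 + 811*((721 − 103)*264 mod 853) = 103 + 811*229 = 185822.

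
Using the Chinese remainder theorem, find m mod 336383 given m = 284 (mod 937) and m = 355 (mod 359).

261707

937⁻¹ mod 359: 937×100 ≡ 1 (mod 359), so 937⁻¹ ≡ 100.
m = 284 + 937×((355 − 284)×100 mod 359) = 284 + 937×279 = 261707.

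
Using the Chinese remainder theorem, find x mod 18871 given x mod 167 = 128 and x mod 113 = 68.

4136

167⁻¹ mod 113: 167×90 ≡ 1 (mod 113), so 167⁻¹ ≡ 90.
x = 128 + 167×((68 − 128)×90 mod 113) = 128 + 167×24 = 4136.
Check: 4136 mod 167 = 128, 4136 mod 113 = 68. ✓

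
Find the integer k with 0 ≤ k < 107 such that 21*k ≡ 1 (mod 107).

Apply the Euclidean algorithm and back-substitute:
107 = 5×21 + 2
21 = 10×2 + 1
2 = 2×1 + 0
gcd(21, 107) = 1, so the inverse exists.
Back-substitute for 1:
1 = 1×21 − 10×2
  = −10×107 + 51×21
So 21⁻¹ ≡ 51 (mod 107).

51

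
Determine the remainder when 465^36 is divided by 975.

300

Using repeated squaring:
36 in binary is 100100, i.e. 36 = 32 + 4.
465^1 ≡ 465 (mod 975)
465^2 ≡ 465^2 = 216225 ≡ 750 (mod 975)
465^4 ≡ 750^2 = 562500 ≡ 900 (mod 975)
465^8 ≡ 900^2 = 810000 ≡ 750 (mod 975)
465^16 ≡ 750^2 = 562500 ≡ 900 (mod 975)
465^32 ≡ 900^2 = 810000 ≡ 750 (mod 975)
465^36 = 465^32 × 465^4 ≡ 750 × 900 (mod 975).
750 × 900 = 675000 ≡ 300 (mod 975).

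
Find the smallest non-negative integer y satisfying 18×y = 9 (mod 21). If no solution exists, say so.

4

gcd(18, 21) = 3, and 3 | 9, so solutions exist.
Divide through by 3: 6×y = 3 (mod 7).
6⁻¹ ≡ 6 (mod 7).
y ≡ 6×3 ≡ 4 (mod 7).
The smallest non-negative solution is y = 4.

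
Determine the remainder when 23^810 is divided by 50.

By square-and-multiply:
810 in binary is 1100101010, i.e. 810 = 512 + 256 + 32 + 8 + 2.
23^1 ≡ 23 (mod 50)
23^2 ≡ 23^2 = 529 ≡ 29 (mod 50)
23^4 ≡ 29^2 = 841 ≡ 41 (mod 50)
23^8 ≡ 41^2 = 1681 ≡ 31 (mod 50)
23^16 ≡ 31^2 = 961 ≡ 11 (mod 50)
23^32 ≡ 11^2 = 121 ≡ 21 (mod 50)
23^64 ≡ 21^2 = 441 ≡ 41 (mod 50)
23^128 ≡ 41^2 = 1681 ≡ 31 (mod 50)
23^256 ≡ 31^2 = 961 ≡ 11 (mod 50)
23^512 ≡ 11^2 = 121 ≡ 21 (mod 50)
23^810 = 23^512 · 23^256 · 23^32 · 23^8 · 23^2 ≡ 21 · 11 · 21 · 31 · 29 (mod 50).
Accumulate the product:
21 · 11 = 231 ≡ 31
31 · 21 = 651 ≡ 1
1 · 31 = 31
31 · 29 = 899 ≡ 49

49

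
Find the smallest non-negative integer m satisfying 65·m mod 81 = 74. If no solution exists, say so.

gcd(65, 81) = 1, so a unique solution mod 81 exists.
65⁻¹ ≡ 5 (mod 81).
m ≡ 5·74 ≡ 46 (mod 81).

46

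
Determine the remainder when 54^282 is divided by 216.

0

By square-and-multiply:
54^1 ≡ 54 (mod 216)
54^2 ≡ 54^2 = 2916 ≡ 108 (mod 216)
54^4 ≡ 108^2 = 11664 ≡ 0 (mod 216)
54^8 ≡ 0^2 = 0 (mod 216)
54^16 ≡ 0^2 = 0 (mod 216)
54^32 ≡ 0^2 = 0 (mod 216)
54^64 ≡ 0^2 = 0 (mod 216)
54^128 ≡ 0^2 = 0 (mod 216)
54^256 ≡ 0^2 = 0 (mod 216)
54^282 = 54^256 · 54^16 · 54^8 · 54^2 ≡ 0 · 0 · 0 · 108 (mod 216).
Accumulate the product:
0 · 0 = 0
0 · 0 = 0
0 · 108 = 0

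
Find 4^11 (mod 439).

By square-and-multiply:
11 in binary is 1011, i.e. 11 = 8 + 2 + 1.
4^1 ≡ 4 (mod 439)
4^2 ≡ 4^2 = 16 (mod 439)
4^4 ≡ 16^2 = 256 (mod 439)
4^8 ≡ 256^2 = 65536 ≡ 125 (mod 439)
4^11 = 4^8 × 4^2 × 4^1 ≡ 125 × 16 × 4 (mod 439).
Accumulate the product:
125 × 16 = 2000 ≡ 244
244 × 4 = 976 ≡ 98

98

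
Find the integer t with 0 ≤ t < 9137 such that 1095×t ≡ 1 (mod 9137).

4314

Run the extended Euclidean algorithm:
9137 = 8×1095 + 377
1095 = 2×377 + 341
377 = 1×341 + 36
341 = 9×36 + 17
36 = 2×17 + 2
17 = 8×2 + 1
2 = 2×1 + 0
gcd(1095, 9137) = 1, so the inverse exists.
Bézout: 1 = −517×9137 + 4314×1095.
So 1095⁻¹ ≡ 4314 (mod 9137).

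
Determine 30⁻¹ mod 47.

11

Run the extended Euclidean algorithm:
47 = 1×30 + 17
30 = 1×17 + 13
17 = 1×13 + 4
13 = 3×4 + 1
4 = 4×1 + 0
gcd(30, 47) = 1, so the inverse exists.
Bézout: 1 = −7×47 + 11×30.
So 30⁻¹ ≡ 11 (mod 47).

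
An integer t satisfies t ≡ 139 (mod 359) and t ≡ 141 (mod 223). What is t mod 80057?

29577

359⁻¹ mod 223: 359·41 ≡ 1 (mod 223), so 359⁻¹ ≡ 41.
t = 139 + 359·((141 − 139)·41 mod 223) = 139 + 359·82 = 29577.
Check: 29577 mod 359 = 139, 29577 mod 223 = 141. ✓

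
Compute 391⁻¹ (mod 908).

908 = 2×391 + 126
391 = 3×126 + 13
126 = 9×13 + 9
13 = 1×9 + 4
9 = 2×4 + 1
4 = 4×1 + 0
gcd(391, 908) = 1, so the inverse exists.
Bézout: 1 = 90×908 − 209×391.
So 391⁻¹ ≡ −209 ≡ 699 (mod 908).

699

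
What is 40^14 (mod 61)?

14

Compute successive squares:
14 in binary is 1110, i.e. 14 = 8 + 4 + 2.
40^1 ≡ 40 (mod 61)
40^2 ≡ 40^2 = 1600 ≡ 14 (mod 61)
40^4 ≡ 14^2 = 196 ≡ 13 (mod 61)
40^8 ≡ 13^2 = 169 ≡ 47 (mod 61)
40^14 = 40^8 · 40^4 · 40^2 ≡ 47 · 13 · 14 (mod 61).
Accumulate the product:
47 · 13 = 611 ≡ 1
1 · 14 = 14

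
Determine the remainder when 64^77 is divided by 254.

77 in binary is 1001101, i.e. 77 = 64 + 8 + 4 + 1.
64^1 ≡ 64 (mod 254)
64^2 ≡ 64^2 = 4096 ≡ 32 (mod 254)
64^4 ≡ 32^2 = 1024 ≡ 8 (mod 254)
64^8 ≡ 8^2 = 64 (mod 254)
64^16 ≡ 64^2 = 4096 ≡ 32 (mod 254)
64^32 ≡ 32^2 = 1024 ≡ 8 (mod 254)
64^64 ≡ 8^2 = 64 (mod 254)
64^77 = 64^64 · 64^8 · 64^4 · 64^1 ≡ 64 · 64 · 8 · 64 (mod 254).
Accumulate the product:
64 · 64 = 4096 ≡ 32
32 · 8 = 256 ≡ 2
2 · 64 = 128

128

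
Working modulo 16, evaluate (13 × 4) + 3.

7

13 × 4 = 52 ≡ 4 (mod 16)
4 + 3 = 7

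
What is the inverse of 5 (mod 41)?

33

41 = 8·5 + 1
5 = 5·1 + 0
gcd(5, 41) = 1, so the inverse exists.
Bézout: 1 = 1·41 − 8·5.
So 5⁻¹ ≡ −8 ≡ 33 (mod 41).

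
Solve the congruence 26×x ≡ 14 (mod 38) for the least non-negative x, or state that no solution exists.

gcd(26, 38) = 2, and 2 | 14, so solutions exist.
Divide through by 2: 13×x ≡ 7 (mod 19).
13⁻¹ ≡ 3 (mod 19).
x ≡ 3×7 ≡ 2 (mod 19).
The smallest non-negative solution is x = 2.

2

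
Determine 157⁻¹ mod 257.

257 = 1·157 + 100
157 = 1·100 + 57
100 = 1·57 + 43
57 = 1·43 + 14
43 = 3·14 + 1
14 = 14·1 + 0
gcd(157, 257) = 1, so the inverse exists.
Back-substitute for 1:
1 = 1·43 − 3·14
  = −3·57 + 4·43
  = 4·100 − 7·57
  = −7·157 + 11·100
  = 11·257 − 18·157
So 157⁻¹ ≡ −18 ≡ 239 (mod 257).

239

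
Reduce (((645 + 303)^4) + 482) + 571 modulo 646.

119

645 + 303 = 948 ≡ 302 (mod 646)
(302)^4 ≡ 358 (mod 646)
358 + 482 = 840 ≡ 194 (mod 646)
194 + 571 = 765 ≡ 119 (mod 646)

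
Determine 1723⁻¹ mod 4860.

Apply the Euclidean algorithm and back-substitute:
4860 = 2·1723 + 1414
1723 = 1·1414 + 309
1414 = 4·309 + 178
309 = 1·178 + 131
178 = 1·131 + 47
131 = 2·47 + 37
47 = 1·37 + 10
37 = 3·10 + 7
10 = 1·7 + 3
7 = 2·3 + 1
3 = 3·1 + 0
gcd(1723, 4860) = 1, so the inverse exists.
Bézout: 1 = −513·4860 + 1447·1723.
So 1723⁻¹ ≡ 1447 (mod 4860).

1447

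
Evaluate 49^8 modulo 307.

49^1 ≡ 49 (mod 307)
49^2 ≡ 49^2 = 2401 ≡ 252 (mod 307)
49^4 ≡ 252^2 = 63504 ≡ 262 (mod 307)
49^8 ≡ 262^2 = 68644 ≡ 183 (mod 307)
So 49^8 ≡ 183 (mod 307).

183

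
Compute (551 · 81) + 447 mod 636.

558

551 · 81 = 44631 ≡ 111 (mod 636)
111 + 447 = 558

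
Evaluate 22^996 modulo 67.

By square-and-multiply:
22^1 ≡ 22 (mod 67)
22^2 ≡ 22^2 = 484 ≡ 15 (mod 67)
22^4 ≡ 15^2 = 225 ≡ 24 (mod 67)
22^8 ≡ 24^2 = 576 ≡ 40 (mod 67)
22^16 ≡ 40^2 = 1600 ≡ 59 (mod 67)
22^32 ≡ 59^2 = 3481 ≡ 64 (mod 67)
22^64 ≡ 64^2 = 4096 ≡ 9 (mod 67)
22^128 ≡ 9^2 = 81 ≡ 14 (mod 67)
22^256 ≡ 14^2 = 196 ≡ 62 (mod 67)
22^512 ≡ 62^2 = 3844 ≡ 25 (mod 67)
22^996 = 22^512 * 22^256 * 22^128 * 22^64 * 22^32 * 22^4 ≡ 25 * 62 * 14 * 9 * 64 * 24 (mod 67).
Accumulate the product:
25 * 62 = 1550 ≡ 9
9 * 14 = 126 ≡ 59
59 * 9 = 531 ≡ 62
62 * 64 = 3968 ≡ 15
15 * 24 = 360 ≡ 25

25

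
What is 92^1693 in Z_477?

200

Using repeated squaring:
1693 in binary is 11010011101, i.e. 1693 = 1024 + 512 + 128 + 16 + 8 + 4 + 1.
92^1 ≡ 92 (mod 477)
92^2 ≡ 92^2 = 8464 ≡ 355 (mod 477)
92^4 ≡ 355^2 = 126025 ≡ 97 (mod 477)
92^8 ≡ 97^2 = 9409 ≡ 346 (mod 477)
92^16 ≡ 346^2 = 119716 ≡ 466 (mod 477)
92^32 ≡ 466^2 = 217156 ≡ 121 (mod 477)
92^64 ≡ 121^2 = 14641 ≡ 331 (mod 477)
92^128 ≡ 331^2 = 109561 ≡ 328 (mod 477)
92^256 ≡ 328^2 = 107584 ≡ 259 (mod 477)
92^512 ≡ 259^2 = 67081 ≡ 301 (mod 477)
92^1024 ≡ 301^2 = 90601 ≡ 448 (mod 477)
92^1693 = 92^1024 · 92^512 · 92^128 · 92^16 · 92^8 · 92^4 · 92^1 ≡ 448 · 301 · 328 · 466 · 346 · 97 · 92 (mod 477).
Accumulate the product:
448 · 301 = 134848 ≡ 334
334 · 328 = 109552 ≡ 319
319 · 466 = 148654 ≡ 307
307 · 346 = 106222 ≡ 328
328 · 97 = 31816 ≡ 334
334 · 92 = 30728 ≡ 200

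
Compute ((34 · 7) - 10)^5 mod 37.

6

34 · 7 = 238 ≡ 16 (mod 37)
16 - 10 = 6
(6)^5 ≡ 6 (mod 37)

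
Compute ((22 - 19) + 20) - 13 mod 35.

22 - 19 = 3
3 + 20 = 23
23 - 13 = 10

10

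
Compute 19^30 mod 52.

19^1 ≡ 19 (mod 52)
19^2 ≡ 19^2 = 361 ≡ 49 (mod 52)
19^4 ≡ 49^2 = 2401 ≡ 9 (mod 52)
19^8 ≡ 9^2 = 81 ≡ 29 (mod 52)
19^16 ≡ 29^2 = 841 ≡ 9 (mod 52)
19^30 = 19^16 * 19^8 * 19^4 * 19^2 ≡ 9 * 29 * 9 * 49 (mod 52).
Accumulate the product:
9 * 29 = 261 ≡ 1
1 * 9 = 9
9 * 49 = 441 ≡ 25

25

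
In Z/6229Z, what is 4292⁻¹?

By the extended Euclidean algorithm:
6229 = 1×4292 + 1937
4292 = 2×1937 + 418
1937 = 4×418 + 265
418 = 1×265 + 153
265 = 1×153 + 112
153 = 1×112 + 41
112 = 2×41 + 30
41 = 1×30 + 11
30 = 2×11 + 8
11 = 1×8 + 3
8 = 2×3 + 2
3 = 1×2 + 1
2 = 2×1 + 0
gcd(4292, 6229) = 1, so the inverse exists.
Back-substitute for 1:
1 = 1×3 − 1×2
  = −1×8 + 3×3
  = 3×11 − 4×8
  = −4×30 + 11×11
  = 11×41 − 15×30
  = −15×112 + 41×41
  = 41×153 − 56×112
  = −56×265 + 97×153
  = 97×418 − 153×265
  = −153×1937 + 709×418
  = 709×4292 − 1571×1937
  = −1571×6229 + 2280×4292
So 4292⁻¹ ≡ 2280 (mod 6229).

2280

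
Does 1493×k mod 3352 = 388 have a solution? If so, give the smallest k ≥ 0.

236

gcd(1493, 3352) = 1, so a unique solution mod 3352 exists.
1493⁻¹ ≡ 925 (mod 3352).
k ≡ 925×388 ≡ 236 (mod 3352).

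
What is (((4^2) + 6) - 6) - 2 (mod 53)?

14

(4)^2 ≡ 16 (mod 53)
16 + 6 = 22
22 - 6 = 16
16 - 2 = 14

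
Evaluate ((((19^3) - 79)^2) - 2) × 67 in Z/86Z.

12

(19)^3 ≡ 65 (mod 86)
65 - 79 = -14 ≡ 72 (mod 86)
(72)^2 ≡ 24 (mod 86)
24 - 2 = 22
22 × 67 = 1474 ≡ 12 (mod 86)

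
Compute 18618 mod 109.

88

18618 = 170·109 + 88, so 18618 ≡ 88 (mod 109).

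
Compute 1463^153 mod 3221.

2999

Using repeated squaring:
153 in binary is 10011001, i.e. 153 = 128 + 16 + 8 + 1.
1463^1 ≡ 1463 (mod 3221)
1463^2 ≡ 1463^2 = 2140369 ≡ 1625 (mod 3221)
1463^4 ≡ 1625^2 = 2640625 ≡ 2626 (mod 3221)
1463^8 ≡ 2626^2 = 6895876 ≡ 2936 (mod 3221)
1463^16 ≡ 2936^2 = 8620096 ≡ 700 (mod 3221)
1463^32 ≡ 700^2 = 490000 ≡ 408 (mod 3221)
1463^64 ≡ 408^2 = 166464 ≡ 2193 (mod 3221)
1463^128 ≡ 2193^2 = 4809249 ≡ 296 (mod 3221)
1463^153 = 1463^128 * 1463^16 * 1463^8 * 1463^1 ≡ 296 * 700 * 2936 * 1463 (mod 3221).
Accumulate the product:
296 * 700 = 207200 ≡ 1056
1056 * 2936 = 3100416 ≡ 1814
1814 * 1463 = 2653882 ≡ 2999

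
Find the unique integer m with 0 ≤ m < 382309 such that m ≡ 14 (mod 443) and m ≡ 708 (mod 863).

443⁻¹ mod 863: 443·713 ≡ 1 (mod 863), so 443⁻¹ ≡ 713.
m = 14 + 443·((708 − 14)·713 mod 863) = 14 + 443·323 = 143103.

143103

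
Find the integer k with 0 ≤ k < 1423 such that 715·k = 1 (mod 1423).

1220

Run the extended Euclidean algorithm:
1423 = 1*715 + 708
715 = 1*708 + 7
708 = 101*7 + 1
7 = 7*1 + 0
gcd(715, 1423) = 1, so the inverse exists.
Back-substitute for 1:
1 = 1*708 − 101*7
  = −101*715 + 102*708
  = 102*1423 − 203*715
So 715⁻¹ ≡ −203 ≡ 1220 (mod 1423).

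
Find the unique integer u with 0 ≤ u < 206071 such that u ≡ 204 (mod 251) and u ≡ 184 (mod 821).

170131

251⁻¹ mod 821: 251·664 ≡ 1 (mod 821), so 251⁻¹ ≡ 664.
u = 204 + 251·((184 − 204)·664 mod 821) = 204 + 251·677 = 170131.
Check: 170131 mod 251 = 204, 170131 mod 821 = 184. ✓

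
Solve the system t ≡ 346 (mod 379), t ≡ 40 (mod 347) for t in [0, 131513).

379⁻¹ mod 347: 379·141 ≡ 1 (mod 347), so 379⁻¹ ≡ 141.
t = 346 + 379·((40 − 346)·141 mod 347) = 346 + 379·229 = 87137.

87137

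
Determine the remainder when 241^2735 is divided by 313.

147

241^1 ≡ 241 (mod 313)
241^2 ≡ 241^2 = 58081 ≡ 176 (mod 313)
241^4 ≡ 176^2 = 30976 ≡ 302 (mod 313)
241^8 ≡ 302^2 = 91204 ≡ 121 (mod 313)
241^16 ≡ 121^2 = 14641 ≡ 243 (mod 313)
241^32 ≡ 243^2 = 59049 ≡ 205 (mod 313)
241^64 ≡ 205^2 = 42025 ≡ 83 (mod 313)
241^128 ≡ 83^2 = 6889 ≡ 3 (mod 313)
241^256 ≡ 3^2 = 9 (mod 313)
241^512 ≡ 9^2 = 81 (mod 313)
241^1024 ≡ 81^2 = 6561 ≡ 301 (mod 313)
241^2048 ≡ 301^2 = 90601 ≡ 144 (mod 313)
241^2735 = 241^2048 · 241^512 · 241^128 · 241^32 · 241^8 · 241^4 · 241^2 · 241^1 ≡ 144 · 81 · 3 · 205 · 121 · 302 · 176 · 241 (mod 313).
Accumulate the product:
144 · 81 = 11664 ≡ 83
83 · 3 = 249
249 · 205 = 51045 ≡ 26
26 · 121 = 3146 ≡ 16
16 · 302 = 4832 ≡ 137
137 · 176 = 24112 ≡ 11
11 · 241 = 2651 ≡ 147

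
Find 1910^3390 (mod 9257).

272

1910^1 ≡ 1910 (mod 9257)
1910^2 ≡ 1910^2 = 3648100 ≡ 842 (mod 9257)
1910^4 ≡ 842^2 = 708964 ≡ 5432 (mod 9257)
1910^8 ≡ 5432^2 = 29506624 ≡ 4565 (mod 9257)
1910^16 ≡ 4565^2 = 20839225 ≡ 1718 (mod 9257)
1910^32 ≡ 1718^2 = 2951524 ≡ 7798 (mod 9257)
1910^64 ≡ 7798^2 = 60808804 ≡ 8828 (mod 9257)
1910^128 ≡ 8828^2 = 77933584 ≡ 8158 (mod 9257)
1910^256 ≡ 8158^2 = 66552964 ≡ 4391 (mod 9257)
1910^512 ≡ 4391^2 = 19280881 ≡ 7807 (mod 9257)
1910^1024 ≡ 7807^2 = 60949249 ≡ 1161 (mod 9257)
1910^2048 ≡ 1161^2 = 1347921 ≡ 5656 (mod 9257)
1910^3390 = 1910^2048 * 1910^1024 * 1910^256 * 1910^32 * 1910^16 * 1910^8 * 1910^4 * 1910^2 ≡ 5656 * 1161 * 4391 * 7798 * 1718 * 4565 * 5432 * 842 (mod 9257).
Accumulate the product:
5656 * 1161 = 6566616 ≡ 3403
3403 * 4391 = 14942573 ≡ 1775
1775 * 7798 = 13841450 ≡ 2235
2235 * 1718 = 3839730 ≡ 7332
7332 * 4565 = 33470580 ≡ 6525
6525 * 5432 = 35443800 ≡ 8004
8004 * 842 = 6739368 ≡ 272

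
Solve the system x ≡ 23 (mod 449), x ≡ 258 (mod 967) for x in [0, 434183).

349345

449⁻¹ mod 967: 449×28 ≡ 1 (mod 967), so 449⁻¹ ≡ 28.
x = 23 + 449×((258 − 23)×28 mod 967) = 23 + 449×778 = 349345.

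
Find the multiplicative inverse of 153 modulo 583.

By the extended Euclidean algorithm:
583 = 3·153 + 124
153 = 1·124 + 29
124 = 4·29 + 8
29 = 3·8 + 5
8 = 1·5 + 3
5 = 1·3 + 2
3 = 1·2 + 1
2 = 2·1 + 0
gcd(153, 583) = 1, so the inverse exists.
Back-substitute for 1:
1 = 1·3 − 1·2
  = −1·5 + 2·3
  = 2·8 − 3·5
  = −3·29 + 11·8
  = 11·124 − 47·29
  = −47·153 + 58·124
  = 58·583 − 221·153
So 153⁻¹ ≡ −221 ≡ 362 (mod 583).

362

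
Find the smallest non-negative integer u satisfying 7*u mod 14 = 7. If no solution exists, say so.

1

gcd(7, 14) = 7, and 7 | 7, so solutions exist.
Divide through by 7: 1*u ≡ 1 mod 2.
1⁻¹ ≡ 1 (mod 2).
u ≡ 1*1 ≡ 1 (mod 2).
The smallest non-negative solution is u = 1.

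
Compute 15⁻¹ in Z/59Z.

4

Apply the Euclidean algorithm and back-substitute:
59 = 3·15 + 14
15 = 1·14 + 1
14 = 14·1 + 0
gcd(15, 59) = 1, so the inverse exists.
Back-substitute for 1:
1 = 1·15 − 1·14
  = −1·59 + 4·15
So 15⁻¹ ≡ 4 (mod 59).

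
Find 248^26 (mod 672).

352

26 in binary is 11010, i.e. 26 = 16 + 8 + 2.
248^1 ≡ 248 (mod 672)
248^2 ≡ 248^2 = 61504 ≡ 352 (mod 672)
248^4 ≡ 352^2 = 123904 ≡ 256 (mod 672)
248^8 ≡ 256^2 = 65536 ≡ 352 (mod 672)
248^16 ≡ 352^2 = 123904 ≡ 256 (mod 672)
248^26 = 248^16 × 248^8 × 248^2 ≡ 256 × 352 × 352 (mod 672).
Accumulate the product:
256 × 352 = 90112 ≡ 64
64 × 352 = 22528 ≡ 352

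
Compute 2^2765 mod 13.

Using repeated squaring:
2765 in binary is 101011001101, i.e. 2765 = 2048 + 512 + 128 + 64 + 8 + 4 + 1.
2^1 ≡ 2 (mod 13)
2^2 ≡ 2^2 = 4 (mod 13)
2^4 ≡ 4^2 = 16 ≡ 3 (mod 13)
2^8 ≡ 3^2 = 9 (mod 13)
2^16 ≡ 9^2 = 81 ≡ 3 (mod 13)
2^32 ≡ 3^2 = 9 (mod 13)
2^64 ≡ 9^2 = 81 ≡ 3 (mod 13)
2^128 ≡ 3^2 = 9 (mod 13)
2^256 ≡ 9^2 = 81 ≡ 3 (mod 13)
2^512 ≡ 3^2 = 9 (mod 13)
2^1024 ≡ 9^2 = 81 ≡ 3 (mod 13)
2^2048 ≡ 3^2 = 9 (mod 13)
2^2765 = 2^2048 × 2^512 × 2^128 × 2^64 × 2^8 × 2^4 × 2^1 ≡ 9 × 9 × 9 × 3 × 9 × 3 × 2 (mod 13).
Accumulate the product:
9 × 9 = 81 ≡ 3
3 × 9 = 27 ≡ 1
1 × 3 = 3
3 × 9 = 27 ≡ 1
1 × 3 = 3
3 × 2 = 6

6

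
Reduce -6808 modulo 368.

184

-6808 = -19·368 + 184, so -6808 ≡ 184 (mod 368).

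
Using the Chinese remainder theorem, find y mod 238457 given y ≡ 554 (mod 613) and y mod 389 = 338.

161773

613⁻¹ mod 389: 613*33 ≡ 1 (mod 389), so 613⁻¹ ≡ 33.
y = 554 + 613*((338 − 554)*33 mod 389) = 554 + 613*263 = 161773.
Check: 161773 mod 613 = 554, 161773 mod 389 = 338. ✓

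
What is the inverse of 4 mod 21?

Run the extended Euclidean algorithm:
21 = 5*4 + 1
4 = 4*1 + 0
gcd(4, 21) = 1, so the inverse exists.
Bézout: 1 = 1*21 − 5*4.
So 4⁻¹ ≡ −5 ≡ 16 (mod 21).

16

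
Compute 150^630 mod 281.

228

630 in binary is 1001110110, i.e. 630 = 512 + 64 + 32 + 16 + 4 + 2.
150^1 ≡ 150 (mod 281)
150^2 ≡ 150^2 = 22500 ≡ 20 (mod 281)
150^4 ≡ 20^2 = 400 ≡ 119 (mod 281)
150^8 ≡ 119^2 = 14161 ≡ 111 (mod 281)
150^16 ≡ 111^2 = 12321 ≡ 238 (mod 281)
150^32 ≡ 238^2 = 56644 ≡ 163 (mod 281)
150^64 ≡ 163^2 = 26569 ≡ 155 (mod 281)
150^128 ≡ 155^2 = 24025 ≡ 140 (mod 281)
150^256 ≡ 140^2 = 19600 ≡ 211 (mod 281)
150^512 ≡ 211^2 = 44521 ≡ 123 (mod 281)
150^630 = 150^512 · 150^64 · 150^32 · 150^16 · 150^4 · 150^2 ≡ 123 · 155 · 163 · 238 · 119 · 20 (mod 281).
Accumulate the product:
123 · 155 = 19065 ≡ 238
238 · 163 = 38794 ≡ 16
16 · 238 = 3808 ≡ 155
155 · 119 = 18445 ≡ 180
180 · 20 = 3600 ≡ 228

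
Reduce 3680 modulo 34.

8

3680 = 108·34 + 8, so 3680 ≡ 8 (mod 34).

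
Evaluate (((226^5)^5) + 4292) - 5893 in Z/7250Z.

275

(226)^5 ≡ 6376 (mod 7250)
(6376)^5 ≡ 1876 (mod 7250)
1876 + 4292 = 6168
6168 - 5893 = 275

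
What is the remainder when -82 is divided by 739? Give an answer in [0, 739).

657

-82 = -1×739 + 657, so -82 ≡ 657 (mod 739).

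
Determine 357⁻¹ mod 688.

397

By the extended Euclidean algorithm:
688 = 1*357 + 331
357 = 1*331 + 26
331 = 12*26 + 19
26 = 1*19 + 7
19 = 2*7 + 5
7 = 1*5 + 2
5 = 2*2 + 1
2 = 2*1 + 0
gcd(357, 688) = 1, so the inverse exists.
Back-substitute for 1:
1 = 1*5 − 2*2
  = −2*7 + 3*5
  = 3*19 − 8*7
  = −8*26 + 11*19
  = 11*331 − 140*26
  = −140*357 + 151*331
  = 151*688 − 291*357
So 357⁻¹ ≡ −291 ≡ 397 (mod 688).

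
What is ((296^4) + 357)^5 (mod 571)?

2

(296)^4 ≡ 57 (mod 571)
57 + 357 = 414
(414)^5 ≡ 2 (mod 571)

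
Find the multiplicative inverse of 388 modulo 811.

Run the extended Euclidean algorithm:
811 = 2·388 + 35
388 = 11·35 + 3
35 = 11·3 + 2
3 = 1·2 + 1
2 = 2·1 + 0
gcd(388, 811) = 1, so the inverse exists.
Bézout: 1 = −133·811 + 278·388.
So 388⁻¹ ≡ 278 (mod 811).

278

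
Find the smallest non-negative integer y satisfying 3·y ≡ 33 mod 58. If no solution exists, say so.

gcd(3, 58) = 1, so a unique solution mod 58 exists.
3⁻¹ ≡ 39 (mod 58).
y ≡ 39·33 ≡ 11 (mod 58).

11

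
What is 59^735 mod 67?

Using repeated squaring:
735 in binary is 1011011111, i.e. 735 = 512 + 128 + 64 + 16 + 8 + 4 + 2 + 1.
59^1 ≡ 59 (mod 67)
59^2 ≡ 59^2 = 3481 ≡ 64 (mod 67)
59^4 ≡ 64^2 = 4096 ≡ 9 (mod 67)
59^8 ≡ 9^2 = 81 ≡ 14 (mod 67)
59^16 ≡ 14^2 = 196 ≡ 62 (mod 67)
59^32 ≡ 62^2 = 3844 ≡ 25 (mod 67)
59^64 ≡ 25^2 = 625 ≡ 22 (mod 67)
59^128 ≡ 22^2 = 484 ≡ 15 (mod 67)
59^256 ≡ 15^2 = 225 ≡ 24 (mod 67)
59^512 ≡ 24^2 = 576 ≡ 40 (mod 67)
59^735 = 59^512 · 59^128 · 59^64 · 59^16 · 59^8 · 59^4 · 59^2 · 59^1 ≡ 40 · 15 · 22 · 62 · 14 · 9 · 64 · 59 (mod 67).
Accumulate the product:
40 · 15 = 600 ≡ 64
64 · 22 = 1408 ≡ 1
1 · 62 = 62
62 · 14 = 868 ≡ 64
64 · 9 = 576 ≡ 40
40 · 64 = 2560 ≡ 14
14 · 59 = 826 ≡ 22

22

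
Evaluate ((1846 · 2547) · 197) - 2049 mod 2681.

1846 · 2547 = 4701762 ≡ 1969 (mod 2681)
1969 · 197 = 387893 ≡ 1829 (mod 2681)
1829 - 2049 = -220 ≡ 2461 (mod 2681)

2461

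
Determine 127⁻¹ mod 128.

127

128 = 1×127 + 1
127 = 127×1 + 0
gcd(127, 128) = 1, so the inverse exists.
Back-substitute for 1:
1 = 1×128 − 1×127
So 127⁻¹ ≡ −1 ≡ 127 (mod 128).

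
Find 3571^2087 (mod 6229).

Using repeated squaring:
2087 in binary is 100000100111, i.e. 2087 = 2048 + 32 + 4 + 2 + 1.
3571^1 ≡ 3571 (mod 6229)
3571^2 ≡ 3571^2 = 12752041 ≡ 1278 (mod 6229)
3571^4 ≡ 1278^2 = 1633284 ≡ 1286 (mod 6229)
3571^8 ≡ 1286^2 = 1653796 ≡ 3111 (mod 6229)
3571^16 ≡ 3111^2 = 9678321 ≡ 4684 (mod 6229)
3571^32 ≡ 4684^2 = 21939856 ≡ 1318 (mod 6229)
3571^64 ≡ 1318^2 = 1737124 ≡ 5462 (mod 6229)
3571^128 ≡ 5462^2 = 29833444 ≡ 2763 (mod 6229)
3571^256 ≡ 2763^2 = 7634169 ≡ 3644 (mod 6229)
3571^512 ≡ 3644^2 = 13278736 ≡ 4737 (mod 6229)
3571^1024 ≡ 4737^2 = 22439169 ≡ 2311 (mod 6229)
3571^2048 ≡ 2311^2 = 5340721 ≡ 2468 (mod 6229)
3571^2087 = 3571^2048 × 3571^32 × 3571^4 × 3571^2 × 3571^1 ≡ 2468 × 1318 × 1286 × 1278 × 3571 (mod 6229).
Accumulate the product:
2468 × 1318 = 3252824 ≡ 1286
1286 × 1286 = 1653796 ≡ 3111
3111 × 1278 = 3975858 ≡ 1756
1756 × 3571 = 6270676 ≡ 4302

4302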